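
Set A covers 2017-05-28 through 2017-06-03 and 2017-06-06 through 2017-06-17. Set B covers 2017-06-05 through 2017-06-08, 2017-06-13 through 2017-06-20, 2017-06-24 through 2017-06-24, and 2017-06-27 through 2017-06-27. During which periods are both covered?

2017-06-06 through 2017-06-08, 2017-06-13 through 2017-06-17

2017-05-28 through 2017-06-03 falls entirely outside B.
2017-06-06 through 2017-06-17 overlaps B on 2017-06-06 through 2017-06-08, 2017-06-13 through 2017-06-17.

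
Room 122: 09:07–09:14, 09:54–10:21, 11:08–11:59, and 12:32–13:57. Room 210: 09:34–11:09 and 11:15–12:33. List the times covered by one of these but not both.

09:07–09:14, 09:34–09:54, 10:21–11:08, 11:09–11:15, 11:59–12:32, 12:33–13:57

Only in the first: 09:07–09:14, 11:09–11:15, 12:33–13:57.
Only in the second: 09:34–09:54, 10:21–11:08, 11:59–12:32.
Together these are the periods covered by exactly one.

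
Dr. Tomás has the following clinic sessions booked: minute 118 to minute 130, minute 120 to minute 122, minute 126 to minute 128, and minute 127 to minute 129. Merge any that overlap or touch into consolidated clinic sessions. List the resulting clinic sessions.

minute 118 to minute 130

minute 120 to minute 122 overlaps/touches minute 118 to minute 130 → extend to minute 118 to minute 130.
minute 126 to minute 128 overlaps/touches minute 118 to minute 130 → extend to minute 118 to minute 130.
minute 127 to minute 129 overlaps/touches minute 118 to minute 130 → extend to minute 118 to minute 130.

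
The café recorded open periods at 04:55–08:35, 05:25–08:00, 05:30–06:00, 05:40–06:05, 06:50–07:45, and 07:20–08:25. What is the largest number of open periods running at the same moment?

At 05:40, 4 of the intervals are simultaneously active.
No point has more.

4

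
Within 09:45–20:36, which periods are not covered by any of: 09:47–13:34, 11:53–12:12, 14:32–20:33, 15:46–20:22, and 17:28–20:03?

The merged coverage is 09:47-13:34, 14:32-20:33.
Uncovered inside 09:45-20:36: 09:45-09:47, 13:34-14:32, 20:33-20:36.

09:45-09:47, 13:34-14:32, 20:33-20:36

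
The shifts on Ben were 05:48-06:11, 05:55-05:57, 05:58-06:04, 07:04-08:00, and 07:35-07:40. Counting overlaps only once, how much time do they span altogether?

1 h 19 min

Merged: 05:48–06:11, 07:04–08:00.
Lengths: 23 min + 56 min = 1 h 19 min.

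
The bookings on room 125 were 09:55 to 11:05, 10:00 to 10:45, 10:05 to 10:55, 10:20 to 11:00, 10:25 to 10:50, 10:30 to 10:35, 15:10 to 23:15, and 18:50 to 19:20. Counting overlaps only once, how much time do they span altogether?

Merged: 09:55–11:05, 15:10–23:15.
Lengths: 1 h 10 min + 8 h 5 min = 9 h 15 min.

9 h 15 min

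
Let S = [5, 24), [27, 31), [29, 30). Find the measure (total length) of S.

Merged: [5, 24), [27, 31).
Lengths: 19 + 4 = 23.

23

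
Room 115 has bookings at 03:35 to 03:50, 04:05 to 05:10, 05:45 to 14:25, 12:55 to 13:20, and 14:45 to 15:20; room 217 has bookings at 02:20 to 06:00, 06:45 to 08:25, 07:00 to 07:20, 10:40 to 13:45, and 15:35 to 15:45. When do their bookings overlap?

Merge the first list: 03:35–03:50, 04:05–05:10, 05:45–14:25, 14:45–15:20.
Merge the second list: 02:20–06:00, 06:45–08:25, 10:40–13:45, 15:35–15:45.
03:35–03:50 overlaps B on 03:35–03:50.
04:05–05:10 overlaps B on 04:05–05:10.
05:45–14:25 overlaps B on 05:45–06:00, 06:45–08:25, 10:40–13:45.
14:45–15:20 falls entirely outside B.

03:35–03:50, 04:05–05:10, 05:45–06:00, 06:45–08:25, 10:40–13:45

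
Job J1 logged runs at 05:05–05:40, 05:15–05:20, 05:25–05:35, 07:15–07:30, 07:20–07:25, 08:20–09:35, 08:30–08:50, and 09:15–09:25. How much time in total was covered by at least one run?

2 h 5 min

Merged: 05:05–05:40, 07:15–07:30, 08:20–09:35.
Lengths: 35 min + 15 min + 1 h 15 min = 2 h 5 min.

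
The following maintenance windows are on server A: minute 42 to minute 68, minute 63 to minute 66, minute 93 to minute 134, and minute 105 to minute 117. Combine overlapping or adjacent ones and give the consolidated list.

minute 42 to minute 68, minute 93 to minute 134

minute 63 to minute 66 overlaps/touches minute 42 to minute 68 → extend to minute 42 to minute 68.
minute 93 to minute 134 is disjoint → start new block.
minute 105 to minute 117 overlaps/touches minute 93 to minute 134 → extend to minute 93 to minute 134.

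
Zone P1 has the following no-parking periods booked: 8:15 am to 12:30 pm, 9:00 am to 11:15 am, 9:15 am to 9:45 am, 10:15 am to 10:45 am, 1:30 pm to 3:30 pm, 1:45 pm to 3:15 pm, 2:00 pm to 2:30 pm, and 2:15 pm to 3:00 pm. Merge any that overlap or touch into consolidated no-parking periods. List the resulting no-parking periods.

8:15 am-12:30 pm, 1:30 pm-3:30 pm

9:00 am-11:15 am overlaps/touches 8:15 am-12:30 pm → extend to 8:15 am-12:30 pm.
9:15 am-9:45 am overlaps/touches 8:15 am-12:30 pm → extend to 8:15 am-12:30 pm.
10:15 am-10:45 am overlaps/touches 8:15 am-12:30 pm → extend to 8:15 am-12:30 pm.
1:30 pm-3:30 pm is disjoint → start new block.
1:45 pm-3:15 pm overlaps/touches 1:30 pm-3:30 pm → extend to 1:30 pm-3:30 pm.
2:00 pm-2:30 pm overlaps/touches 1:30 pm-3:30 pm → extend to 1:30 pm-3:30 pm.
2:15 pm-3:00 pm overlaps/touches 1:30 pm-3:30 pm → extend to 1:30 pm-3:30 pm.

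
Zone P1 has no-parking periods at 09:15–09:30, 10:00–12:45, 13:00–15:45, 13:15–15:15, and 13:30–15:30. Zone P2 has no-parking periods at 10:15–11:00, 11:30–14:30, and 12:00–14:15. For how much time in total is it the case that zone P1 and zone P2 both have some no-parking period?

A, merged: 09:15–09:30, 10:00–12:45, 13:00–15:45.
B, merged: 10:15–11:00, 11:30–14:30.
A ∩ B = 10:15–11:00, 11:30–12:45, 13:00–14:30.
Total: 45 min + 1 h 15 min + 1 h 30 min = 3 h 30 min.

3 h 30 min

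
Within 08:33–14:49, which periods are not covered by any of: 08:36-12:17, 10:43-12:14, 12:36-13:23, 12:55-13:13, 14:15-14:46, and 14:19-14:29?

After merging, the occupied span is 08:36–12:17, 12:36–13:23, 14:15–14:46.
Gaps within 08:33–14:49: 08:33–08:36, 12:17–12:36, 13:23–14:15, 14:46–14:49.

08:33–08:36, 12:17–12:36, 13:23–14:15, 14:46–14:49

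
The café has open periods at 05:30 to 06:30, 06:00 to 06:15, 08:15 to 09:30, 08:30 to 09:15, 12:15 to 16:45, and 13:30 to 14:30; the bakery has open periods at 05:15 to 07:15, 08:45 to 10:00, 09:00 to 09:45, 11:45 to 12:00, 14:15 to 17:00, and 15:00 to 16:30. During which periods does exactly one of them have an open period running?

05:15-05:30, 06:30-07:15, 08:15-08:45, 09:30-10:00, 11:45-12:00, 12:15-14:15, 16:45-17:00

Merge the first list: 05:30-06:30, 08:15-09:30, 12:15-16:45.
Merge the second list: 05:15-07:15, 08:45-10:00, 11:45-12:00, 14:15-17:00.
A but not B: 08:15-08:45, 12:15-14:15.
B but not A: 05:15-05:30, 06:30-07:15, 09:30-10:00, 11:45-12:00, 16:45-17:00.
Combining gives A △ B.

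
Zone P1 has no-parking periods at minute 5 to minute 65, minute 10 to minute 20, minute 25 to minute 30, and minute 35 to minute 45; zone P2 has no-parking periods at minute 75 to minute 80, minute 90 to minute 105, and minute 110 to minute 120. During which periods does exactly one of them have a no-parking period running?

minute 5 to minute 65, minute 75 to minute 80, minute 90 to minute 105, minute 110 to minute 120

A, merged: minute 5 to minute 65.
Only in the first: minute 5 to minute 65.
Only in the second: minute 75 to minute 80, minute 90 to minute 105, minute 110 to minute 120.
Together these are the periods covered by exactly one.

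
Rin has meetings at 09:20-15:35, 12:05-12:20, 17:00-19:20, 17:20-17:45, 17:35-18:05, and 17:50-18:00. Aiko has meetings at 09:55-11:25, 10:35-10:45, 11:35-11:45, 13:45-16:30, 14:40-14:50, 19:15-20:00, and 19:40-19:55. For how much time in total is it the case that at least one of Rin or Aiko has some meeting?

10 h 10 min

A, merged: 09:20–15:35, 17:00–19:20.
B, merged: 09:55–11:25, 11:35–11:45, 13:45–16:30, 19:15–20:00.
A ∪ B = 09:20–16:30, 17:00–20:00.
Total: 7 h 10 min + 3 h = 10 h 10 min.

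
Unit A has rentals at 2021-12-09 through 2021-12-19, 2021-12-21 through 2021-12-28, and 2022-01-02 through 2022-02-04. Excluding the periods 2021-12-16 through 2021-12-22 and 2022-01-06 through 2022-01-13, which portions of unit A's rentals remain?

2021-12-09 through 2021-12-19 \ B = 2021-12-09 through 2021-12-15.
2021-12-21 through 2021-12-28 \ B = 2021-12-23 through 2021-12-28.
2022-01-02 through 2022-02-04 \ B = 2022-01-02 through 2022-01-05, 2022-01-14 through 2022-02-04.

2021-12-09 through 2021-12-15, 2021-12-23 through 2021-12-28, 2022-01-02 through 2022-01-05, 2022-01-14 through 2022-02-04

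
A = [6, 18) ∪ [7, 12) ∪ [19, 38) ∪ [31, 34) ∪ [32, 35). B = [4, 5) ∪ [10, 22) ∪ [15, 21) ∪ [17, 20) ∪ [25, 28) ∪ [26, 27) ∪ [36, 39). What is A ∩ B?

[10, 18) ∪ [19, 22) ∪ [25, 28) ∪ [36, 38)

Merge the first list: [6, 18), [19, 38).
Merge the second list: [4, 5), [10, 22), [25, 28), [36, 39).
[6, 18) ∩ B → [10, 18).
[19, 38) ∩ B → [19, 22), [25, 28), [36, 38).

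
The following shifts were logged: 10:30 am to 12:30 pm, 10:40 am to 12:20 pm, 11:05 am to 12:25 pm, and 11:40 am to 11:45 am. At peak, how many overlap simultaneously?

4

At 11:40 am, 4 of the intervals are simultaneously active.
No point has more.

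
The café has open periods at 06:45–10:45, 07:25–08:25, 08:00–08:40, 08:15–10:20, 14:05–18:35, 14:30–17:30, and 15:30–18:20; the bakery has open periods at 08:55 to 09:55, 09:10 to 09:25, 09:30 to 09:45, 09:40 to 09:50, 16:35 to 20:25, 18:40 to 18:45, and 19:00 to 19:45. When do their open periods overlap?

A, merged: 06:45-10:45, 14:05-18:35.
B, merged: 08:55-09:55, 16:35-20:25.
06:45-10:45 meets the second set on 08:55-09:55.
14:05-18:35 meets the second set on 16:35-18:35.

08:55-09:55, 16:35-18:35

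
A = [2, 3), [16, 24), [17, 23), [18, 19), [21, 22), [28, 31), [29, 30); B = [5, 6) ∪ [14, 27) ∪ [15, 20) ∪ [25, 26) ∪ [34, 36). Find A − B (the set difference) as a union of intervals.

[2, 3) ∪ [28, 31)

A, merged: [2, 3), [16, 24), [28, 31).
B, merged: [5, 6), [14, 27), [34, 36).
[2, 3): nothing removed.
[16, 24): entirely removed.
[28, 31): nothing removed.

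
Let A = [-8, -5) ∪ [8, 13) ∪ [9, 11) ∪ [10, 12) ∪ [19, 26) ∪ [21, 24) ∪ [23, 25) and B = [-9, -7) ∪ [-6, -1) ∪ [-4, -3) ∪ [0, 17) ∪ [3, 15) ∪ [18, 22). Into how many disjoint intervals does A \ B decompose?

A, merged: [-8, -5), [8, 13), [19, 26).
B, merged: [-9, -7), [-6, -1), [0, 17), [18, 22).
A \ B = [-7, -6), [22, 26).
That is 2 disjoint pieces.

2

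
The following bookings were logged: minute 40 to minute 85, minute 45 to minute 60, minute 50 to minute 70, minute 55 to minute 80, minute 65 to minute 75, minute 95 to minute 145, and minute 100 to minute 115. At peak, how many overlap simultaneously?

At minute 55, 4 of the intervals are simultaneously active.
No point has more.

4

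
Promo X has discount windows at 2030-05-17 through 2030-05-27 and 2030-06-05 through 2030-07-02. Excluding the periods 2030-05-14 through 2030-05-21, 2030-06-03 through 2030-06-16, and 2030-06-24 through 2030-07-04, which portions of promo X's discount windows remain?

2030-05-17 through 2030-05-27 minus B → 2030-05-22 through 2030-05-27.
2030-06-05 through 2030-07-02 minus B → 2030-06-17 through 2030-06-23.

2030-05-22 through 2030-05-27, 2030-06-17 through 2030-06-23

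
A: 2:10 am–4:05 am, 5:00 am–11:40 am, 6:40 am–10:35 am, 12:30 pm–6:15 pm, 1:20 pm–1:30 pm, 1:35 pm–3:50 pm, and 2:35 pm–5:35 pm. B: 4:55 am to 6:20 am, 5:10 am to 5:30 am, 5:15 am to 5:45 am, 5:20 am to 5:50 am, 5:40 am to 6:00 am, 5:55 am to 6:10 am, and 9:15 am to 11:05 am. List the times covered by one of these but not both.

2:10 am-4:05 am, 4:55 am-5:00 am, 6:20 am-9:15 am, 11:05 am-11:40 am, 12:30 pm-6:15 pm

A, merged: 2:10 am-4:05 am, 5:00 am-11:40 am, 12:30 pm-6:15 pm.
B, merged: 4:55 am-6:20 am, 9:15 am-11:05 am.
Only in the first: 2:10 am-4:05 am, 6:20 am-9:15 am, 11:05 am-11:40 am, 12:30 pm-6:15 pm.
Only in the second: 4:55 am-5:00 am.
Together these are the periods covered by exactly one.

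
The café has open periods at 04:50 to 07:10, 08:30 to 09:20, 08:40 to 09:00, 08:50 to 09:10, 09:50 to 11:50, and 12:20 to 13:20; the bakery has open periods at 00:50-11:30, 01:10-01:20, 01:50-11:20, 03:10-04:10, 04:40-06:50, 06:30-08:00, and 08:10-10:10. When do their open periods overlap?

First set merges to 04:50–07:10, 08:30–09:20, 09:50–11:50, 12:20–13:20.
Second set merges to 00:50–11:30.
04:50–07:10 meets the second set on 04:50–07:10.
08:30–09:20 meets the second set on 08:30–09:20.
09:50–11:50 meets the second set on 09:50–11:30.
12:20–13:20: no overlap with the second set.

04:50–07:10, 08:30–09:20, 09:50–11:30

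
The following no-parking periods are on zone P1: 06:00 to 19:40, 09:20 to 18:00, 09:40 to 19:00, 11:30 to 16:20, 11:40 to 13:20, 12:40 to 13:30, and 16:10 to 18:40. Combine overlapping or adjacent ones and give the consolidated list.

09:20-18:00 overlaps/touches 06:00-19:40 → extend to 06:00-19:40.
09:40-19:00 overlaps/touches 06:00-19:40 → extend to 06:00-19:40.
11:30-16:20 overlaps/touches 06:00-19:40 → extend to 06:00-19:40.
11:40-13:20 overlaps/touches 06:00-19:40 → extend to 06:00-19:40.
12:40-13:30 overlaps/touches 06:00-19:40 → extend to 06:00-19:40.
16:10-18:40 overlaps/touches 06:00-19:40 → extend to 06:00-19:40.

06:00-19:40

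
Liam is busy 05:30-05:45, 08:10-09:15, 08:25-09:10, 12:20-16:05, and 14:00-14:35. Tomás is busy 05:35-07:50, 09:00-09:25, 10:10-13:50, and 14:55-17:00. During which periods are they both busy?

Merge the first list: 05:30–05:45, 08:10–09:15, 12:20–16:05.
05:30–05:45 meets the second set on 05:35–05:45.
08:10–09:15 meets the second set on 09:00–09:15.
12:20–16:05 meets the second set on 12:20–13:50, 14:55–16:05.

05:35–05:45, 09:00–09:15, 12:20–13:50, 14:55–16:05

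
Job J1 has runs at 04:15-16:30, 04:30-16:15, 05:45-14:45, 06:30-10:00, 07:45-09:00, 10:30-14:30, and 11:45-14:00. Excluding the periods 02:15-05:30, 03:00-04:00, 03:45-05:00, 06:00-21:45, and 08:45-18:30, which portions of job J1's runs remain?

05:30–06:00

Merge the first list: 04:15–16:30.
Merge the second list: 02:15–05:30, 06:00–21:45.
04:15–16:30 with B removed leaves 05:30–06:00.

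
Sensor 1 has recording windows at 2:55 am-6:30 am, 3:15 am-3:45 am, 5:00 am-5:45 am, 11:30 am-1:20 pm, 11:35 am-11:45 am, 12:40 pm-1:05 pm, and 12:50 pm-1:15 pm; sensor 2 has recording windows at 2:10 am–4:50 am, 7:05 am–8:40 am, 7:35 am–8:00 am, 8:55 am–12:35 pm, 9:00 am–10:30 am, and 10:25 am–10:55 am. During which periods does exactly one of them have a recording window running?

A, merged: 2:55 am-6:30 am, 11:30 am-1:20 pm.
B, merged: 2:10 am-4:50 am, 7:05 am-8:40 am, 8:55 am-12:35 pm.
Only in the first: 4:50 am-6:30 am, 12:35 pm-1:20 pm.
Only in the second: 2:10 am-2:55 am, 7:05 am-8:40 am, 8:55 am-11:30 am.
Together these are the periods covered by exactly one.

2:10 am-2:55 am, 4:50 am-6:30 am, 7:05 am-8:40 am, 8:55 am-11:30 am, 12:35 pm-1:20 pm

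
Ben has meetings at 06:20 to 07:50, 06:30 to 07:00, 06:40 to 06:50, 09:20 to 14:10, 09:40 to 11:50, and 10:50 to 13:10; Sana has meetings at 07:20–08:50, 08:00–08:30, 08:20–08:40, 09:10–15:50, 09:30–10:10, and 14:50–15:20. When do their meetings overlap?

07:20–07:50, 09:20–14:10

Merge the first list: 06:20–07:50, 09:20–14:10.
Merge the second list: 07:20–08:50, 09:10–15:50.
06:20–07:50 ∩ B → 07:20–07:50.
09:20–14:10 ∩ B → 09:20–14:10.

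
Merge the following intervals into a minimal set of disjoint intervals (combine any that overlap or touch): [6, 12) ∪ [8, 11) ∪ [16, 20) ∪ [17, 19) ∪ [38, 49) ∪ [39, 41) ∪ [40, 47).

[6, 12) ∪ [16, 20) ∪ [38, 49)

[8, 11) overlaps/touches [6, 12) → extend to [6, 12).
[16, 20) is disjoint → start new block.
[17, 19) overlaps/touches [16, 20) → extend to [16, 20).
[38, 49) is disjoint → start new block.
[39, 41) overlaps/touches [38, 49) → extend to [38, 49).
[40, 47) overlaps/touches [38, 49) → extend to [38, 49).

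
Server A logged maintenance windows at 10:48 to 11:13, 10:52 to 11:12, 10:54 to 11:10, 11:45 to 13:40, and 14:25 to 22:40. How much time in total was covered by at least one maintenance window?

10 h 35 min

Merged: 10:48-11:13, 11:45-13:40, 14:25-22:40.
Lengths: 25 min + 1 h 55 min + 8 h 15 min = 10 h 35 min.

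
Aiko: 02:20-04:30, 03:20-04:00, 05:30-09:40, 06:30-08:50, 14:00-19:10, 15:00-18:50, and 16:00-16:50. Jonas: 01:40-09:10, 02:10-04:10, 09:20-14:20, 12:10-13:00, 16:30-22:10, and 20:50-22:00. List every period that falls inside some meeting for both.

02:20–04:30, 05:30–09:10, 09:20–09:40, 14:00–14:20, 16:30–19:10

A, merged: 02:20–04:30, 05:30–09:40, 14:00–19:10.
B, merged: 01:40–09:10, 09:20–14:20, 16:30–22:10.
02:20–04:30 ∩ B → 02:20–04:30.
05:30–09:40 ∩ B → 05:30–09:10, 09:20–09:40.
14:00–19:10 ∩ B → 14:00–14:20, 16:30–19:10.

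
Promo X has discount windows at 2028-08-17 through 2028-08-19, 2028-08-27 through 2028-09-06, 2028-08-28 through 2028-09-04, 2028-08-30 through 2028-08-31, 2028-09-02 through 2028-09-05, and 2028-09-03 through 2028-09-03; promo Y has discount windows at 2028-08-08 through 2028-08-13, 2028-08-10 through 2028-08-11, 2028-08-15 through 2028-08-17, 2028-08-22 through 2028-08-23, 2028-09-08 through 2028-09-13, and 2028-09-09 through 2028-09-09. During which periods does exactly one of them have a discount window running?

A, merged: 2028-08-17 through 2028-08-19, 2028-08-27 through 2028-09-06.
B, merged: 2028-08-08 through 2028-08-13, 2028-08-15 through 2028-08-17, 2028-08-22 through 2028-08-23, 2028-09-08 through 2028-09-13.
A but not B: 2028-08-18 through 2028-08-19, 2028-08-27 through 2028-09-06.
B but not A: 2028-08-08 through 2028-08-13, 2028-08-15 through 2028-08-16, 2028-08-22 through 2028-08-23, 2028-09-08 through 2028-09-13.
Combining gives A △ B.

2028-08-08 through 2028-08-13, 2028-08-15 through 2028-08-16, 2028-08-18 through 2028-08-19, 2028-08-22 through 2028-08-23, 2028-08-27 through 2028-09-06, 2028-09-08 through 2028-09-13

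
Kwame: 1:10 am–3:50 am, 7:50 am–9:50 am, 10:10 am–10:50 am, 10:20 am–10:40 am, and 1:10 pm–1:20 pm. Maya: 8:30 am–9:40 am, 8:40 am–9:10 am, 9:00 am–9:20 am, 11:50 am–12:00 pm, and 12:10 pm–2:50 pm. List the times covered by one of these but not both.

1:10 am–3:50 am, 7:50 am–8:30 am, 9:40 am–9:50 am, 10:10 am–10:50 am, 11:50 am–12:00 pm, 12:10 pm–1:10 pm, 1:20 pm–2:50 pm

A, merged: 1:10 am–3:50 am, 7:50 am–9:50 am, 10:10 am–10:50 am, 1:10 pm–1:20 pm.
B, merged: 8:30 am–9:40 am, 11:50 am–12:00 pm, 12:10 pm–2:50 pm.
Only in the first: 1:10 am–3:50 am, 7:50 am–8:30 am, 9:40 am–9:50 am, 10:10 am–10:50 am.
Only in the second: 11:50 am–12:00 pm, 12:10 pm–1:10 pm, 1:20 pm–2:50 pm.
Together these are the periods covered by exactly one.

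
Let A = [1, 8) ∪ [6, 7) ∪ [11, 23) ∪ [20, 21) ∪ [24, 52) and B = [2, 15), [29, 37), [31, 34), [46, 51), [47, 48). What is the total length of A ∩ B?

23

A, merged: [1, 8), [11, 23), [24, 52).
B, merged: [2, 15), [29, 37), [46, 51).
A ∩ B = [2, 8), [11, 15), [29, 37), [46, 51).
Total: 6 + 4 + 8 + 5 = 23.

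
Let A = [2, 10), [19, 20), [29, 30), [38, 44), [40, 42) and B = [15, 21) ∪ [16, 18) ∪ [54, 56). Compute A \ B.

A, merged: [2, 10), [19, 20), [29, 30), [38, 44).
B, merged: [15, 21), [54, 56).
[2, 10) is untouched.
[19, 20) lies entirely inside B → drops out.
[29, 30) is untouched.
[38, 44) is untouched.

[2, 10) ∪ [29, 30) ∪ [38, 44)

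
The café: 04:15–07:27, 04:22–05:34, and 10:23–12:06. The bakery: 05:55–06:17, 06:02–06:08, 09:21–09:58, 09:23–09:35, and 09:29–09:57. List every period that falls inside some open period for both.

Merge the first list: 04:15–07:27, 10:23–12:06.
Merge the second list: 05:55–06:17, 09:21–09:58.
04:15–07:27 overlaps B on 05:55–06:17.
10:23–12:06 falls entirely outside B.

05:55–06:17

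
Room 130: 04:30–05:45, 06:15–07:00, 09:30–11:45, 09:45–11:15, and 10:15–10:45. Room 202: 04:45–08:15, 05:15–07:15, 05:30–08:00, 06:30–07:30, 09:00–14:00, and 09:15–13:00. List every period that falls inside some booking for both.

04:45–05:45, 06:15–07:00, 09:30–11:45

Merge the first list: 04:30–05:45, 06:15–07:00, 09:30–11:45.
Merge the second list: 04:45–08:15, 09:00–14:00.
04:30–05:45 ∩ B → 04:45–05:45.
06:15–07:00 ∩ B → 06:15–07:00.
09:30–11:45 ∩ B → 09:30–11:45.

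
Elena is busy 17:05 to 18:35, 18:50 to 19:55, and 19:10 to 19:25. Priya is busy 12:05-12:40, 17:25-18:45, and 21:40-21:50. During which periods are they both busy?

17:25-18:35

First set merges to 17:05-18:35, 18:50-19:55.
17:05-18:35 meets the second set on 17:25-18:35.
18:50-19:55: no overlap with the second set.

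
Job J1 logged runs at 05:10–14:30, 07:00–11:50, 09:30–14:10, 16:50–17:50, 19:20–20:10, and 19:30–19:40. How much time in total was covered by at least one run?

11 h 10 min

Merged: 05:10–14:30, 16:50–17:50, 19:20–20:10.
Lengths: 9 h 20 min + 1 h + 50 min = 11 h 10 min.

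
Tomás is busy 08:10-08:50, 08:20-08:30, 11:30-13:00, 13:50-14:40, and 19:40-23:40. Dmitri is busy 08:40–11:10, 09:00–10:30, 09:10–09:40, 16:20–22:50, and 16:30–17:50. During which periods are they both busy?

08:40–08:50, 19:40–22:50

First set merges to 08:10–08:50, 11:30–13:00, 13:50–14:40, 19:40–23:40.
Second set merges to 08:40–11:10, 16:20–22:50.
08:10–08:50 overlaps B on 08:40–08:50.
11:30–13:00 falls entirely outside B.
13:50–14:40 falls entirely outside B.
19:40–23:40 overlaps B on 19:40–22:50.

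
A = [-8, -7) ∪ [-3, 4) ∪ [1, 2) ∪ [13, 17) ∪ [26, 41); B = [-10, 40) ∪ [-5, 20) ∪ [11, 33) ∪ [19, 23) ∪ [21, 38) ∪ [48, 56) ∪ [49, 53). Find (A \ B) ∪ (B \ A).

Merge the first list: [-8, -7), [-3, 4), [13, 17), [26, 41).
Merge the second list: [-10, 40), [48, 56).
A but not B: [40, 41).
B but not A: [-10, -8), [-7, -3), [4, 13), [17, 26), [48, 56).
Combining gives A △ B.

[-10, -8) ∪ [-7, -3) ∪ [4, 13) ∪ [17, 26) ∪ [40, 41) ∪ [48, 56)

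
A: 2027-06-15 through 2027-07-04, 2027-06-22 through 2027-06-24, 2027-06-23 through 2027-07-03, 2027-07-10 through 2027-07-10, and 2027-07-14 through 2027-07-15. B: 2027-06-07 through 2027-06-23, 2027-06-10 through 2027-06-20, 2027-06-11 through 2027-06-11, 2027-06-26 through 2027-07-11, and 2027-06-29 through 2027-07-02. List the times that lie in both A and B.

First set merges to 2027-06-15 through 2027-07-04, 2027-07-10 through 2027-07-10, 2027-07-14 through 2027-07-15.
Second set merges to 2027-06-07 through 2027-06-23, 2027-06-26 through 2027-07-11.
2027-06-15 through 2027-07-04 meets the second set on 2027-06-15 through 2027-06-23, 2027-06-26 through 2027-07-04.
2027-07-10 through 2027-07-10 meets the second set on 2027-07-10 through 2027-07-10.
2027-07-14 through 2027-07-15: no overlap with the second set.

2027-06-15 through 2027-06-23, 2027-06-26 through 2027-07-04, 2027-07-10 through 2027-07-10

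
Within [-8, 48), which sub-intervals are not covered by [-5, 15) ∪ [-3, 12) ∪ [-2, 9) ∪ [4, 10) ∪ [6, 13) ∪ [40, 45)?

The merged coverage is [-5, 15), [40, 45).
Uncovered inside [-8, 48): [-8, -5), [15, 40), [45, 48).

[-8, -5) ∪ [15, 40) ∪ [45, 48)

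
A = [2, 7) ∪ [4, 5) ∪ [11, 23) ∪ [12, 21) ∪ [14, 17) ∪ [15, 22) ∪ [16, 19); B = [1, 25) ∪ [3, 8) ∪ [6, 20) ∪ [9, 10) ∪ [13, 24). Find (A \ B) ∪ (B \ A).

[1, 2) ∪ [7, 11) ∪ [23, 25)

A, merged: [2, 7), [11, 23).
B, merged: [1, 25).
A \ B = none.
B \ A = [1, 2), [7, 11), [23, 25).
Union of the two gives the symmetric difference.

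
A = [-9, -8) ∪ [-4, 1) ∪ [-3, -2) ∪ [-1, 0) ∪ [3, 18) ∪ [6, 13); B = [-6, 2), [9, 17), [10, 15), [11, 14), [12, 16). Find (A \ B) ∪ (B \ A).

Merge the first list: [-9, -8), [-4, 1), [3, 18).
Merge the second list: [-6, 2), [9, 17).
Only in the first: [-9, -8), [3, 9), [17, 18).
Only in the second: [-6, -4), [1, 2).
Together these are the periods covered by exactly one.

[-9, -8) ∪ [-6, -4) ∪ [1, 2) ∪ [3, 9) ∪ [17, 18)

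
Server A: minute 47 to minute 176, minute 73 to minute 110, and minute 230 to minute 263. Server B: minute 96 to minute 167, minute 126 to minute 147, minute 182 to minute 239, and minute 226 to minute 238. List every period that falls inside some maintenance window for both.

minute 96 to minute 167, minute 230 to minute 239

Merge the first list: minute 47 to minute 176, minute 230 to minute 263.
Merge the second list: minute 96 to minute 167, minute 182 to minute 239.
minute 47 to minute 176 overlaps B on minute 96 to minute 167.
minute 230 to minute 263 overlaps B on minute 230 to minute 239.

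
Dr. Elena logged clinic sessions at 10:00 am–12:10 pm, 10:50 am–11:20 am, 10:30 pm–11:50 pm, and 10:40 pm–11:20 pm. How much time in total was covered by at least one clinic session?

Merged: 10:00 am-12:10 pm, 10:30 pm-11:50 pm.
Lengths: 2 h 10 min + 1 h 20 min = 3 h 30 min.

3 h 30 min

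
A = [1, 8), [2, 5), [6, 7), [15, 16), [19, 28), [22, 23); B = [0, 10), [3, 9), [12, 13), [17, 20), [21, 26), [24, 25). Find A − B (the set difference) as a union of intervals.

[15, 16) ∪ [20, 21) ∪ [26, 28)

A, merged: [1, 8), [15, 16), [19, 28).
B, merged: [0, 10), [12, 13), [17, 20), [21, 26).
[1, 8): entirely removed.
[15, 16): nothing removed.
[19, 28) \ B = [20, 21), [26, 28).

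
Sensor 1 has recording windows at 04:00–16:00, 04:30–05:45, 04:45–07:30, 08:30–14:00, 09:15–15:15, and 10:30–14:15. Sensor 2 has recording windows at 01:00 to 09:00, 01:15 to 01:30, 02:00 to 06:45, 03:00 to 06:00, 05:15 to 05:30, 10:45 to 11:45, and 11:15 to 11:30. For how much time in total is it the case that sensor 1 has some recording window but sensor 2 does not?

6 h

A, merged: 04:00-16:00.
B, merged: 01:00-09:00, 10:45-11:45.
A \ B = 09:00-10:45, 11:45-16:00.
Total: 1 h 45 min + 4 h 15 min = 6 h.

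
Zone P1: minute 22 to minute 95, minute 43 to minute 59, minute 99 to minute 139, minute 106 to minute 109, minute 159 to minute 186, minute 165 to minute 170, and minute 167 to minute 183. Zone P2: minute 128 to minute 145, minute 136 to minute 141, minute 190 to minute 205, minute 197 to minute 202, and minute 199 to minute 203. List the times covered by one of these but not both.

Merge the first list: minute 22 to minute 95, minute 99 to minute 139, minute 159 to minute 186.
Merge the second list: minute 128 to minute 145, minute 190 to minute 205.
A but not B: minute 22 to minute 95, minute 99 to minute 128, minute 159 to minute 186.
B but not A: minute 139 to minute 145, minute 190 to minute 205.
Combining gives A △ B.

minute 22 to minute 95, minute 99 to minute 128, minute 139 to minute 145, minute 159 to minute 186, minute 190 to minute 205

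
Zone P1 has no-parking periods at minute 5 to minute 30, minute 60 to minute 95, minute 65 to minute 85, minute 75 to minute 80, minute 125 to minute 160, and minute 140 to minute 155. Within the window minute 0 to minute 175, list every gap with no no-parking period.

After merging, the occupied span is minute 5 to minute 30, minute 60 to minute 95, minute 125 to minute 160.
Complement within minute 0 to minute 175: minute 0 to minute 5, minute 30 to minute 60, minute 95 to minute 125, minute 160 to minute 175.

minute 0 to minute 5, minute 30 to minute 60, minute 95 to minute 125, minute 160 to minute 175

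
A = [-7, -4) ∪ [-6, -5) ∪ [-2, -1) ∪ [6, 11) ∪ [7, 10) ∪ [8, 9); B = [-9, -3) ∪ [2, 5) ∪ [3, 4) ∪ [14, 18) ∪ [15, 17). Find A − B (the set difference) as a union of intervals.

[-2, -1) ∪ [6, 11)

Merge the first list: [-7, -4), [-2, -1), [6, 11).
Merge the second list: [-9, -3), [2, 5), [14, 18).
[-7, -4): fully covered by B → removed.
[-2, -1): no B overlap → unchanged.
[6, 11): no B overlap → unchanged.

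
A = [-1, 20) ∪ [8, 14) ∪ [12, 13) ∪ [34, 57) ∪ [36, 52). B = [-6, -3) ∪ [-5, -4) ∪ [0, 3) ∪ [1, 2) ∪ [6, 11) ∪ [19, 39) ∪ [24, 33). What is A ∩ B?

[0, 3) ∪ [6, 11) ∪ [19, 20) ∪ [34, 39)

A, merged: [-1, 20), [34, 57).
B, merged: [-6, -3), [0, 3), [6, 11), [19, 39).
[-1, 20) ∩ B → [0, 3), [6, 11), [19, 20).
[34, 57) ∩ B → [34, 39).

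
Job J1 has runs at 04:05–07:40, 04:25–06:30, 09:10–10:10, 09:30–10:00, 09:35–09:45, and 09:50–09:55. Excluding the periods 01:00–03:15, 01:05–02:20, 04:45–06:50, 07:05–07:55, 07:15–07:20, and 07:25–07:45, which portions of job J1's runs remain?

04:05–04:45, 06:50–07:05, 09:10–10:10

A, merged: 04:05–07:40, 09:10–10:10.
B, merged: 01:00–03:15, 04:45–06:50, 07:05–07:55.
04:05–07:40 \ B = 04:05–04:45, 06:50–07:05.
09:10–10:10: nothing removed.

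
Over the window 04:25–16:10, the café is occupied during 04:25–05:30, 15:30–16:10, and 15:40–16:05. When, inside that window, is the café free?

05:30–15:30

Covered (merged): 04:25–05:30, 15:30–16:10.
Gaps within 04:25–16:10: 05:30–15:30.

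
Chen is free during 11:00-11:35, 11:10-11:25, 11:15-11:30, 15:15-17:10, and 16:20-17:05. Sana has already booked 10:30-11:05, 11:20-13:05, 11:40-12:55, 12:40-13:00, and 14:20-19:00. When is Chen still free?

11:05–11:20

First set merges to 11:00–11:35, 15:15–17:10.
Second set merges to 10:30–11:05, 11:20–13:05, 14:20–19:00.
11:00–11:35 with B removed leaves 11:05–11:20.
15:15–17:10 lies entirely inside B → drops out.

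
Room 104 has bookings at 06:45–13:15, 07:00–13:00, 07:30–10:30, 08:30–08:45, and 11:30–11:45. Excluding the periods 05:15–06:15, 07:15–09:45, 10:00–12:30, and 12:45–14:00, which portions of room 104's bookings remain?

Merge the first list: 06:45–13:15.
06:45–13:15 minus B → 06:45–07:15, 09:45–10:00, 12:30–12:45.

06:45–07:15, 09:45–10:00, 12:30–12:45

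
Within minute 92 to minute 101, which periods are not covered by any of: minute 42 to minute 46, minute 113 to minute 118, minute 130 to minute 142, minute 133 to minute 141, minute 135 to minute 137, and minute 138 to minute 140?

minute 92 to minute 101

The merged coverage is minute 42 to minute 46, minute 113 to minute 118, minute 130 to minute 142.
Gaps within minute 92 to minute 101: minute 92 to minute 101.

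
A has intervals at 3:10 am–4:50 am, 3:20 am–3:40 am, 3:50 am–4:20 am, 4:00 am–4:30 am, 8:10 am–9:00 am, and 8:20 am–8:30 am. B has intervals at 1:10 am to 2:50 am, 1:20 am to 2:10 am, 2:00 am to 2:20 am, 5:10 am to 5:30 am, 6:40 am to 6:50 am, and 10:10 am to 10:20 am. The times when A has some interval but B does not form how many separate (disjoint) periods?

2

First set merges to 3:10 am–4:50 am, 8:10 am–9:00 am.
Second set merges to 1:10 am–2:50 am, 5:10 am–5:30 am, 6:40 am–6:50 am, 10:10 am–10:20 am.
A \ B = 3:10 am–4:50 am, 8:10 am–9:00 am.
That is 2 disjoint pieces.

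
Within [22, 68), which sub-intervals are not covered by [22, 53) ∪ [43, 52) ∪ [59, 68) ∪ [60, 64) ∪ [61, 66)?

After merging, the occupied span is [22, 53), [59, 68).
Uncovered inside [22, 68): [53, 59).

[53, 59)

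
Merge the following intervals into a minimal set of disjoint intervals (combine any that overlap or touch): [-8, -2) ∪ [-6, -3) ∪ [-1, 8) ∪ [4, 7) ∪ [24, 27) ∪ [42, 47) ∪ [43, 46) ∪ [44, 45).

[-8, -2) ∪ [-1, 8) ∪ [24, 27) ∪ [42, 47)

[-6, -3) overlaps/touches [-8, -2) → extend to [-8, -2).
[-1, 8) is disjoint → start new block.
[4, 7) overlaps/touches [-1, 8) → extend to [-1, 8).
[24, 27) is disjoint → start new block.
[42, 47) is disjoint → start new block.
[43, 46) overlaps/touches [42, 47) → extend to [42, 47).
[44, 45) overlaps/touches [42, 47) → extend to [42, 47).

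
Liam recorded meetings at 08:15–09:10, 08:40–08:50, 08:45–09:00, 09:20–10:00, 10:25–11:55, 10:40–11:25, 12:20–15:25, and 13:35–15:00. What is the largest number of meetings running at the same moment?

Walk the sorted start/end points keeping a running depth.
The depth first hits 3 at 08:45.

3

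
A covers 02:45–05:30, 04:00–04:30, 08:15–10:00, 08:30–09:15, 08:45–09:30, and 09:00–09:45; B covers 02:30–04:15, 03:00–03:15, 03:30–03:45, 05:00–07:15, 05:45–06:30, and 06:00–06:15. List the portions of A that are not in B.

04:15-05:00, 08:15-10:00

First set merges to 02:45-05:30, 08:15-10:00.
Second set merges to 02:30-04:15, 05:00-07:15.
02:45-05:30 \ B = 04:15-05:00.
08:15-10:00: nothing removed.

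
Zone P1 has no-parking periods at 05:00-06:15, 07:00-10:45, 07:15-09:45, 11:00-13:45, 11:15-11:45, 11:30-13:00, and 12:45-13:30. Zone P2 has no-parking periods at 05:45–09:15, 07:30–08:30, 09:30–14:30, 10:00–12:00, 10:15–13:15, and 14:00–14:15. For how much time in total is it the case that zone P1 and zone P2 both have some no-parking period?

A, merged: 05:00–06:15, 07:00–10:45, 11:00–13:45.
B, merged: 05:45–09:15, 09:30–14:30.
A ∩ B = 05:45–06:15, 07:00–09:15, 09:30–10:45, 11:00–13:45.
Total: 30 min + 2 h 15 min + 1 h 15 min + 2 h 45 min = 6 h 45 min.

6 h 45 min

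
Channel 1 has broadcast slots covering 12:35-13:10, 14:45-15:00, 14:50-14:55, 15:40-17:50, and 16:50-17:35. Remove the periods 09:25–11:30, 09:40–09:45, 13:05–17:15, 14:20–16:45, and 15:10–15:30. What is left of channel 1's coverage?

12:35–13:05, 17:15–17:50

Merge the first list: 12:35–13:10, 14:45–15:00, 15:40–17:50.
Merge the second list: 09:25–11:30, 13:05–17:15.
12:35–13:10 with B removed leaves 12:35–13:05.
14:45–15:00 lies entirely inside B → drops out.
15:40–17:50 with B removed leaves 17:15–17:50.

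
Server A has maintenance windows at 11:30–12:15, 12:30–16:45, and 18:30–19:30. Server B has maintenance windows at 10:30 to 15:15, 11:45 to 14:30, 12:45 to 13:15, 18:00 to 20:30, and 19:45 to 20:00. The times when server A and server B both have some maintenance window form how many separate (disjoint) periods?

Merge the second list: 10:30–15:15, 18:00–20:30.
A ∩ B = 11:30–12:15, 12:30–15:15, 18:30–19:30.
That is 3 disjoint pieces.

3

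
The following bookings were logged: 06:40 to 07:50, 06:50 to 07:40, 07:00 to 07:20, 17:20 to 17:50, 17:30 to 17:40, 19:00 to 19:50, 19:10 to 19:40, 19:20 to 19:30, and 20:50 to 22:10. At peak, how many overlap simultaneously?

At 07:00, 3 of the intervals are simultaneously active.
No point has more.

3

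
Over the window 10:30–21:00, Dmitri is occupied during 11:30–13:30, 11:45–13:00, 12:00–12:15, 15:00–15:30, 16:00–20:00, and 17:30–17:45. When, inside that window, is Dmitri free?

10:30-11:30, 13:30-15:00, 15:30-16:00, 20:00-21:00

The merged coverage is 11:30-13:30, 15:00-15:30, 16:00-20:00.
Gaps within 10:30-21:00: 10:30-11:30, 13:30-15:00, 15:30-16:00, 20:00-21:00.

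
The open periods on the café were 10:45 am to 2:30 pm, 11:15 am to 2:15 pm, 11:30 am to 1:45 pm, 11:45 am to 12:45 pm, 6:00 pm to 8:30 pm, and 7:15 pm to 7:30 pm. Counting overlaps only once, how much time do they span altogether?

Merged: 10:45 am–2:30 pm, 6:00 pm–8:30 pm.
Lengths: 3 h 45 min + 2 h 30 min = 6 h 15 min.

6 h 15 min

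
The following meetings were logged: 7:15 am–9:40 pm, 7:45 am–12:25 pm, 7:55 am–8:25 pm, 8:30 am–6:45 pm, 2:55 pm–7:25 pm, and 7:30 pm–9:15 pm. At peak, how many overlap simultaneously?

At 8:30 am, 4 of the intervals are simultaneously active.
No point has more.

4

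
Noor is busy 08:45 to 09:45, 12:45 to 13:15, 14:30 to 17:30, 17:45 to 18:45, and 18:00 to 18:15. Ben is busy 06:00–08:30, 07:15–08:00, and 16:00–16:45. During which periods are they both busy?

A, merged: 08:45–09:45, 12:45–13:15, 14:30–17:30, 17:45–18:45.
B, merged: 06:00–08:30, 16:00–16:45.
08:45–09:45 meets no B interval.
12:45–13:15 meets no B interval.
14:30–17:30 ∩ B → 16:00–16:45.
17:45–18:45 meets no B interval.

16:00–16:45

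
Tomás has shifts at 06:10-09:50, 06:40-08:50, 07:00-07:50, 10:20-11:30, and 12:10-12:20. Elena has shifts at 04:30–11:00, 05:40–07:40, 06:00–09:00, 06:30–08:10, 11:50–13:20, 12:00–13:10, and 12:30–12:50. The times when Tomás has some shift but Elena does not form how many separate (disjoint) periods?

A, merged: 06:10-09:50, 10:20-11:30, 12:10-12:20.
B, merged: 04:30-11:00, 11:50-13:20.
A \ B = 11:00-11:30.
That is 1 disjoint piece.

1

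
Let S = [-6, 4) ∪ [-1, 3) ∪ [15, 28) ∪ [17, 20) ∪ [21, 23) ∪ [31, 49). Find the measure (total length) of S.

Merged: [-6, 4), [15, 28), [31, 49).
Lengths: 10 + 13 + 18 = 41.

41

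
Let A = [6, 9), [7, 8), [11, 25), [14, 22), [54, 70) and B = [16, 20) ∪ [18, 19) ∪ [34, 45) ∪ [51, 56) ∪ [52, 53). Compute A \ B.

[6, 9) ∪ [11, 16) ∪ [20, 25) ∪ [56, 70)

A, merged: [6, 9), [11, 25), [54, 70).
B, merged: [16, 20), [34, 45), [51, 56).
[6, 9): no B overlap → unchanged.
[11, 25) minus B → [11, 16), [20, 25).
[54, 70) minus B → [56, 70).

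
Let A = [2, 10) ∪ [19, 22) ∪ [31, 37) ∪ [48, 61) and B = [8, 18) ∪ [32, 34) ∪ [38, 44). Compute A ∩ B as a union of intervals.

[2, 10) ∩ B → [8, 10).
[19, 22) meets no B interval.
[31, 37) ∩ B → [32, 34).
[48, 61) meets no B interval.

[8, 10) ∪ [32, 34)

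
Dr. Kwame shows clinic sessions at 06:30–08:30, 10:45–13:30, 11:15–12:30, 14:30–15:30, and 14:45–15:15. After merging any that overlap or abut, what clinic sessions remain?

06:30-08:30, 10:45-13:30, 14:30-15:30

10:45-13:30 is disjoint → start new block.
11:15-12:30 overlaps/touches 10:45-13:30 → extend to 10:45-13:30.
14:30-15:30 is disjoint → start new block.
14:45-15:15 overlaps/touches 14:30-15:30 → extend to 14:30-15:30.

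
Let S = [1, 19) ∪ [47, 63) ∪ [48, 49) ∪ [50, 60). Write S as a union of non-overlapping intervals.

[1, 19) ∪ [47, 63)

[47, 63) is disjoint → start new block.
[48, 49) overlaps/touches [47, 63) → extend to [47, 63).
[50, 60) overlaps/touches [47, 63) → extend to [47, 63).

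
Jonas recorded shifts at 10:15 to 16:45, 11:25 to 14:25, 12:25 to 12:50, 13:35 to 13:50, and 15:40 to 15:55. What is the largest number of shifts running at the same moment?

Sweep endpoints in order; track running count of active intervals.
Peak of 3 reached at 12:25.

3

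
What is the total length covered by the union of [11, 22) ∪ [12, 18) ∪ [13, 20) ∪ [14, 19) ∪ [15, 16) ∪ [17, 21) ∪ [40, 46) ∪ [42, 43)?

Merged: [11, 22), [40, 46).
Lengths: 11 + 6 = 17.

17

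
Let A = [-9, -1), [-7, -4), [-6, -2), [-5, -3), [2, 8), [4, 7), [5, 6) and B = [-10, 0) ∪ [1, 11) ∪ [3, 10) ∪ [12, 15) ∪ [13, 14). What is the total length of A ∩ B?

A, merged: [-9, -1), [2, 8).
B, merged: [-10, 0), [1, 11), [12, 15).
A ∩ B = [-9, -1), [2, 8).
Total: 8 + 6 = 14.

14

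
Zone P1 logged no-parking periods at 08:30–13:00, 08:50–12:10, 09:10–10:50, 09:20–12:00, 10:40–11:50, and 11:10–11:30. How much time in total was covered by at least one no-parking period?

4 h 30 min

Merged: 08:30–13:00.
Length: 4 h 30 min.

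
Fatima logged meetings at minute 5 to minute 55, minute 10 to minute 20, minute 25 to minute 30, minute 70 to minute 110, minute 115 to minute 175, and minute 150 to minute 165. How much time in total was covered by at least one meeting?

150 minutes

Merged: minute 5 to minute 55, minute 70 to minute 110, minute 115 to minute 175.
Lengths: 50 minutes + 40 minutes + 60 minutes = 150 minutes.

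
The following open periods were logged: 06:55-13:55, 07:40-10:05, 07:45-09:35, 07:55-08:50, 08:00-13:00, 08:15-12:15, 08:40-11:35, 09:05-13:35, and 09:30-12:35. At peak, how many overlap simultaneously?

At 09:30, 8 of the intervals are simultaneously active.
No point has more.

8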